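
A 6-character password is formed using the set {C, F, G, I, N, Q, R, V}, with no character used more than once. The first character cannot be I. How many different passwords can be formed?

17640

The first character has 8−1 = 7 choices (anything except I).
The remaining 5 characters are filled from the other 7 symbols without repetition: 7 × 6 × 5 × 4 × 3 = 2520.
Total: 7 × 2520 = 17640.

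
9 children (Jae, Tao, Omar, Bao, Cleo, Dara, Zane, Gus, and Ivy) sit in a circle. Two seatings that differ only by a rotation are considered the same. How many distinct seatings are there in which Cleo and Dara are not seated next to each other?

All circular seatings of 9 people number (8)! = 40320.
Those with Cleo next to Dara: fuse the pair into one unit and seat 8 units around a circle — 2·(7)! = 10080.
Subtracting, 40320 − 10080 = 30240.

30240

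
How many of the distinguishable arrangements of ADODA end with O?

Fix O in the last position and arrange the remaining 4 letters.
Those 4 letters have A appearing twice and D appearing twice, giving (4)!/(2!·2!) = 6.

6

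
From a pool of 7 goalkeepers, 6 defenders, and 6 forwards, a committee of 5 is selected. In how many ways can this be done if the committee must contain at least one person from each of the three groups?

Unrestricted: C(19,5) = 11628 ways to pick any 5 of the 19.
Subtract selections that omit an entire group: no goalkeepers → C(12,5) = 792; no defenders → C(13,5) = 1287; no forwards → C(13,5) = 1287.
Add back selections omitting two groups (i.e. drawn from a single group): C(7,5) + C(6,5) + C(6,5) = 33.
By inclusion–exclusion: 11628 − 3366 + 33 = 8295.

8295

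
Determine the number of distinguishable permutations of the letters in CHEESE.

The 6 letters of CHEESE have repeats: E appearing 3 times.
Dividing 6! = 720 by 3! = 6 for the repeated letters gives 120.

120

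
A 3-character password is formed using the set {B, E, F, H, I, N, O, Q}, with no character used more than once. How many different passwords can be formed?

336

This is a permutation of 3 out of 8: P(8,3) = 8!/5!.
8 × 7 × 6 = 336.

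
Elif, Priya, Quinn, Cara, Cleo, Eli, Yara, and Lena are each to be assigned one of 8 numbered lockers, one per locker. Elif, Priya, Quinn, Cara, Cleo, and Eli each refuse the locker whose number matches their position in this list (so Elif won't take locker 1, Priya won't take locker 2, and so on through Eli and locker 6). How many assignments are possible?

18806

Let Aᵢ (for 1 ≤ i ≤ 6) be the placements that put person i in their forbidden locker. Any j of these fix j positions, leaving (8−j)! ways to fill the rest, and there are C(6,j) ways to pick which j.
By inclusion–exclusion, the number of valid placements is Σ_{j=0}^{6} (−1)^j C(6,j)·(8−j)!.
Computing: 40320 − 30240 + 10800 − 2400 + 360 − 36 + 2 = 18806.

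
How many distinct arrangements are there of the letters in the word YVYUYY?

30

Letter multiplicities in YVYUYY: U×1, V×1, Y×4.
So there are 6! / (4!) = 30 distinguishable arrangements.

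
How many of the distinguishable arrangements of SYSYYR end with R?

10

With the last slot taken by R, it remains to arrange the other 5 letters (SYSYY).
Those 5 letters have S appearing twice and Y appearing 3 times, giving (5)!/(3!·2!) = 10.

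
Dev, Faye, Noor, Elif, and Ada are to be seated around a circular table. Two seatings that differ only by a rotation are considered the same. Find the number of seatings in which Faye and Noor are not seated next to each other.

12

Without the restriction there are (4)! = 24 seatings.
Seatings with Faye beside Noor: treat them as a block with 2 internal orders, giving 2 × (3)! = 12.
Subtracting, 24 − 12 = 12.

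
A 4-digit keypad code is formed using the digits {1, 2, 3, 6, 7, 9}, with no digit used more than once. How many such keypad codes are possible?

360

Choose and order 4 of the 6 symbols: the first digit has 6 options, the next 5, then 4, 3.
That product is 6 × 5 × 4 × 3 = 360.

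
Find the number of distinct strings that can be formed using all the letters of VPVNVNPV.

420

The 8 letters of VPVNVNPV have repeats: N appearing twice, P appearing twice, and V appearing 4 times.
The number of distinct arrangements is 8!/(4!·2!·2!) = 40320/96 = 420.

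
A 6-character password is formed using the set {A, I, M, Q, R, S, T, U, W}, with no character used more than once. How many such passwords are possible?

With no repetition, fill the 6 characters in order: 9 choices, then 8, down to 4.
9 × 8 × 7 × 6 × 5 × 4 = 60480.

60480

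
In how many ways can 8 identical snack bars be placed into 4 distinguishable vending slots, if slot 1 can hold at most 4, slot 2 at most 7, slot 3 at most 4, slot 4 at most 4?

104

By stars and bars, unrestricted non-negative solutions to x_1+…+x_4 = 8 number C(8+3,3) = 165.
Subtract solutions that violate a single cap (substitute x_i' = x_i − (cap_i+1)): x_1 ≥ 5 gives C(6,3) = 20; x_2 ≥ 8 gives C(3,3) = 1; x_3 ≥ 5 gives C(6,3) = 20; x_4 ≥ 5 gives C(6,3) = 20. Together 61.
No two caps can be exceeded simultaneously, so the pair terms are all 0.
By inclusion–exclusion the count is 165 − 61 + 0 = 104.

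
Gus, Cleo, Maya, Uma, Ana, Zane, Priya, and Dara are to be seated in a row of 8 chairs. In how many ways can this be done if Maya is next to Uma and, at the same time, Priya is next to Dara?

2880

Treat {Maya,Uma} as one block (2 orders) and {Priya,Dara} as another (2 orders).
That leaves 6 units to arrange: 2 × 2 × 6! = 4 × 720 = 2880.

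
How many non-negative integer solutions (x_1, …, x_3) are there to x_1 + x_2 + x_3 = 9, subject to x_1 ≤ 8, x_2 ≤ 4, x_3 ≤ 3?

By stars and bars, unrestricted non-negative solutions to x_1+…+x_3 = 9 number C(9+2,2) = 55.
Subtract solutions that violate a single cap (substitute x_i' = x_i − (cap_i+1)): x_1 ≥ 9 gives C(2,2) = 1; x_2 ≥ 5 gives C(6,2) = 15; x_3 ≥ 4 gives C(7,2) = 21. Together 37.
Add back pairs where two caps are both exceeded: 0 + 0 + 1 = 1.
By inclusion–exclusion the count is 55 − 37 + 1 = 19.

19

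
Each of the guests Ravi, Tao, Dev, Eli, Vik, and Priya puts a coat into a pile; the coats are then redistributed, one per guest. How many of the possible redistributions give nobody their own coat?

Let Aᵢ be the assignments in which guest i gets their own coat. We want the size of the complement of A₁∪…∪A_6.
By inclusion–exclusion this is Σ_{j=0}^{6} (−1)^j C(6,j)·(6−j)!.
Computing: 720 − 720 + 360 − 120 + 30 − 6 + 1 = 265.

265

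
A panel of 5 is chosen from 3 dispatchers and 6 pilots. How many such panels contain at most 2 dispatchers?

111

Split by how many dispatchers are chosen (0 through 2).
Sum: C(3,0)·C(6,5) + C(3,1)·C(6,4) + C(3,2)·C(6,3) = 6 + 45 + 60 = 111.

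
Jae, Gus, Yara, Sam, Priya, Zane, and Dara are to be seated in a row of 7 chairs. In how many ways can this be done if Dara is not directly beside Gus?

3600

There are 7! = 5040 arrangements in all. If Dara and Gus are adjacent, merging them into one block gives 2·(6)! = 1440 arrangements.
Complementary counting: 5040 − 1440 = 3600.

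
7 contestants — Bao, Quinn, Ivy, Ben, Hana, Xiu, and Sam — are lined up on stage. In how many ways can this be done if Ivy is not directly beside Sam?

Of the 7! = 5040 arrangements, those with Ivy and Sam adjacent number 2 × 6! = 1440 (treat the pair as a block with 2 internal orders).
So 5040 − 1440 = 3600 arrangements keep them apart.

3600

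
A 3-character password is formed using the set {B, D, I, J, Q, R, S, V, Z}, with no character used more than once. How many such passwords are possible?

With no repetition, fill the 3 characters in order: 9 choices, then 8, down to 7.
9 × 8 × 7 = 504.

504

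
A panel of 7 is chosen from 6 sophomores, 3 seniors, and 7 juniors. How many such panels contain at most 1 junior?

624

Split by how many juniors are chosen (0 through 1).
Sum: C(7,0)·C(9,7) + C(7,1)·C(9,6) = 36 + 588 = 624.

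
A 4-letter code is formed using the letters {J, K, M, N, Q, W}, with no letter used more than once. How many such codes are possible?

360

Choose and order 4 of the 6 symbols: the first letter has 6 options, the next 5, then 4, 3.
6 × 5 × 4 × 3 = 360.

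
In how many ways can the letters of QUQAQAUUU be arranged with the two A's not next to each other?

980

Total arrangements of QUQAQAUUU: 9!/(4!·3!·2!) = 1260.
If the two A's are adjacent, glue them into one block, leaving 8 items to arrange: (8)!/(4!·3!) = 280 ways.
Subtracting, 1260 − 280 = 980 arrangements keep the A's apart.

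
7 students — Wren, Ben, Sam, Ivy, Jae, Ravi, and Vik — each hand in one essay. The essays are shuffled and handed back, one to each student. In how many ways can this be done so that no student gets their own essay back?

This is the derangement count D_7: permutations of 7 items with no fixed point.
By inclusion–exclusion this is Σ_{j=0}^{7} (−1)^j C(7,j)·(7−j)!.
Computing: 5040 − 5040 + 2520 − 840 + 210 − 42 + 7 − 1 = 1854.

1854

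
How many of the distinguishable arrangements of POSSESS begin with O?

30

With the first slot taken by O, it remains to arrange the other 6 letters (PSSESS).
Those 6 letters have S appearing 4 times, giving (6)!/(4!) = 30.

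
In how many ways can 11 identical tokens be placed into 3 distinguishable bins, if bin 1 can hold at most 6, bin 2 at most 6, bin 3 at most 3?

14

Without the upper bounds there are C(13,2) = 78 ways to split 11 among 3 bins.
Subtract solutions that violate a single cap (substitute x_i' = x_i − (cap_i+1)): x_1 ≥ 7 gives C(6,2) = 15; x_2 ≥ 7 gives C(6,2) = 15; x_3 ≥ 4 gives C(9,2) = 36. Together 66.
Add back pairs where two caps are both exceeded: 0 + 1 + 1 = 2.
By inclusion–exclusion the count is 78 − 66 + 2 = 14.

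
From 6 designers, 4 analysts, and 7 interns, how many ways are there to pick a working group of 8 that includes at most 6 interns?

Split by how many interns are chosen (0 through 6).
Sum: C(7,0)·C(10,8) + C(7,1)·C(10,7) + C(7,2)·C(10,6) + C(7,3)·C(10,5) + C(7,4)·C(10,4) + C(7,5)·C(10,3) + C(7,6)·C(10,2) = 45 + 840 + 4410 + 8820 + 7350 + 2520 + 315 = 24300.

24300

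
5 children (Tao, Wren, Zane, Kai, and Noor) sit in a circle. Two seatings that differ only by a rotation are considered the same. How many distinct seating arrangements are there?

24

Around a circle, 5 distinct people have 5!/5 = (4)! = 24 rotationally distinct seatings.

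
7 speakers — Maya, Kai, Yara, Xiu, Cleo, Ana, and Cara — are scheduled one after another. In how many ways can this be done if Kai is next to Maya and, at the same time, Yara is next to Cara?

Treat {Kai,Maya} as one block (2 orders) and {Yara,Cara} as another (2 orders).
That leaves 5 units to arrange: 2 × 2 × 5! = 4 × 120 = 480.

480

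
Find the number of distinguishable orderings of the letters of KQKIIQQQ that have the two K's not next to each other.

315

Total arrangements of KQKIIQQQ: 8!/(4!·2!·2!) = 420.
Arrangements with the K's together: treat KK as one letter, giving (7)!/(4!·2!) = 105.
Hence 420 − 105 = 315.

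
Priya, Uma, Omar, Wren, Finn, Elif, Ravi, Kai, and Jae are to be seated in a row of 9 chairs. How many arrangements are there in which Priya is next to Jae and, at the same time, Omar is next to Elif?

Treat {Priya,Jae} as one block (2 orders) and {Omar,Elif} as another (2 orders).
That leaves 7 units to arrange: 2 × 2 × 7! = 4 × 5040 = 20160.

20160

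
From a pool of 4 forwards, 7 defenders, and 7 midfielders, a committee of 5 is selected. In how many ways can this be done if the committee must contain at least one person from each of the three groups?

Unrestricted: C(18,5) = 8568 ways to pick any 5 of the 18.
Subtract selections that omit an entire group: no forwards → C(14,5) = 2002; no defenders → C(11,5) = 462; no midfielders → C(11,5) = 462.
Add back selections omitting two groups (i.e. drawn from a single group): C(4,5) + C(7,5) + C(7,5) = 42.
By inclusion–exclusion: 8568 − 2926 + 42 = 5684.

5684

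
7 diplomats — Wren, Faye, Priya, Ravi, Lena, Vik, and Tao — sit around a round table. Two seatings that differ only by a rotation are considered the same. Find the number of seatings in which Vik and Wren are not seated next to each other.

480

All circular seatings of 7 people number (6)! = 720.
Those with Vik next to Wren: fuse the pair into one unit and seat 6 units around a circle — 2·(5)! = 240.
Subtracting, 720 − 240 = 480.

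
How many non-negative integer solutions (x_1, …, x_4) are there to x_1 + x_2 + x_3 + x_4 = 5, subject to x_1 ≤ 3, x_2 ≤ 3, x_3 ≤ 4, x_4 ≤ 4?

46

Without the upper bounds there are C(8,3) = 56 ways to split 5 among 4 variables.
Subtract solutions that violate a single cap (substitute x_i' = x_i − (cap_i+1)): x_1 ≥ 4 gives C(4,3) = 4; x_2 ≥ 4 gives C(4,3) = 4; x_3 ≥ 5 gives C(3,3) = 1; x_4 ≥ 5 gives C(3,3) = 1. Together 10.
No two caps can be exceeded simultaneously, so the pair terms are all 0.
By inclusion–exclusion the count is 56 − 10 + 0 = 46.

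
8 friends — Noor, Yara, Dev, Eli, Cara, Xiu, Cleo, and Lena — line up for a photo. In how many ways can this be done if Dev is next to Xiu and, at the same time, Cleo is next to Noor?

2880

Treat {Dev,Xiu} as one block (2 orders) and {Cleo,Noor} as another (2 orders).
That leaves 6 units to arrange: 2 × 2 × 6! = 4 × 720 = 2880.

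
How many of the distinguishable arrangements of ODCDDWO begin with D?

180

With the first slot taken by D, it remains to arrange the other 6 letters (OCDDWO).
Those 6 letters have D appearing twice and O appearing twice, giving (6)!/(2!·2!) = 180.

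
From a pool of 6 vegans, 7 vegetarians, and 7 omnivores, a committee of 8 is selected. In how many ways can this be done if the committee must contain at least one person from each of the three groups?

Total 8-person selections from all 20: C(20,8) = 125970.
Selections missing a whole group: no vegans → C(14,8) = 3003; no vegetarians → C(13,8) = 1287; no omnivores → C(13,8) = 1287.
Add back selections omitting two groups (i.e. drawn from a single group): C(6,8) + C(7,8) + C(7,8) = 0.
By inclusion–exclusion: 125970 − 5577 + 0 = 120393.

120393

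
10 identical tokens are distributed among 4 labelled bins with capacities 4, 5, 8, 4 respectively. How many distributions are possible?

Ignoring the caps, the number of non-negative solutions to x_1+…+x_4 = 10 is C(13,3) = 286.
Subtract solutions that violate a single cap (substitute x_i' = x_i − (cap_i+1)): x_1 ≥ 5 gives C(8,3) = 56; x_2 ≥ 6 gives C(7,3) = 35; x_3 ≥ 9 gives C(4,3) = 4; x_4 ≥ 5 gives C(8,3) = 56. Together 151.
Add back pairs where two caps are both exceeded: 0 + 0 + 1 + 0 + 0 + 0 = 1.
By inclusion–exclusion the count is 286 − 151 + 1 = 136.

136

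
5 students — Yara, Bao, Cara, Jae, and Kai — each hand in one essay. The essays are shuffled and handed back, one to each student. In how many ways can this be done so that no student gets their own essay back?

44

This is the derangement count D_5: permutations of 5 items with no fixed point.
By inclusion–exclusion this is Σ_{j=0}^{5} (−1)^j C(5,j)·(5−j)!.
Computing: 120 − 120 + 60 − 20 + 5 − 1 = 44.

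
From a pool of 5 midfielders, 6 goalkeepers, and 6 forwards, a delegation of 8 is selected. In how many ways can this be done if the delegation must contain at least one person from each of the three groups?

With no constraint there are C(17,8) = 24310 possible selections.
Subtract selections that omit an entire group: no midfielders → C(12,8) = 495; no goalkeepers → C(11,8) = 165; no forwards → C(11,8) = 165.
Add back selections omitting two groups (i.e. drawn from a single group): C(5,8) + C(6,8) + C(6,8) = 0.
By inclusion–exclusion: 24310 − 825 + 0 = 23485.

23485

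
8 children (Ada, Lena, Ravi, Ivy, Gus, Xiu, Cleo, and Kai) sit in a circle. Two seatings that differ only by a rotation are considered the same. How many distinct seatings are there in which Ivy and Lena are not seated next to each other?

3600

All circular seatings of 8 people number (7)! = 5040.
Seatings with Ivy beside Lena: treat them as a block with 2 internal orders, giving 2 × (6)! = 1440.
Subtracting, 5040 − 1440 = 3600.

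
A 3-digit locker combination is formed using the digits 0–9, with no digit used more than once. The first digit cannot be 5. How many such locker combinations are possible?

The first digit has 10−1 = 9 choices (anything except 5).
The remaining 2 digits are filled from the other 9 symbols without repetition: 9 × 8 = 72.
Total: 9 × 72 = 648.

648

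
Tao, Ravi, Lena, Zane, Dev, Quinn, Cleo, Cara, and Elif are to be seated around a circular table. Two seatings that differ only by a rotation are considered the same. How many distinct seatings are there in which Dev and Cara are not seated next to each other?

Without the restriction there are (8)! = 40320 seatings.
Those with Dev next to Cara: fuse the pair into one unit and seat 8 units around a circle — 2·(7)! = 10080.
Subtracting, 40320 − 10080 = 30240.

30240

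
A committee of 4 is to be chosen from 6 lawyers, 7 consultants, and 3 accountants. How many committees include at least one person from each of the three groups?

Total 4-person selections from all 16: C(16,4) = 1820.
Selections missing a whole group: no lawyers → C(10,4) = 210; no consultants → C(9,4) = 126; no accountants → C(13,4) = 715.
Add back selections omitting two groups (i.e. drawn from a single group): C(6,4) + C(7,4) + C(3,4) = 50.
By inclusion–exclusion: 1820 − 1051 + 50 = 819.

819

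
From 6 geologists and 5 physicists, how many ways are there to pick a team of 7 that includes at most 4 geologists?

265

Split by how many geologists are chosen (0 through 4).
Sum: C(6,0)·C(5,7) + C(6,1)·C(5,6) + C(6,2)·C(5,5) + C(6,3)·C(5,4) + C(6,4)·C(5,3) = 0 + 0 + 15 + 100 + 150 = 265.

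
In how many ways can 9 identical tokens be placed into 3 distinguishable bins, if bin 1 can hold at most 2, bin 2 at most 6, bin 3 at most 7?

By stars and bars, unrestricted non-negative solutions to x_1+…+x_3 = 9 number C(9+2,2) = 55.
Subtract solutions that violate a single cap (substitute x_i' = x_i − (cap_i+1)): x_1 ≥ 3 gives C(8,2) = 28; x_2 ≥ 7 gives C(4,2) = 6; x_3 ≥ 8 gives C(3,2) = 3. Together 37.
No two caps can be exceeded simultaneously, so the pair terms are all 0.
By inclusion–exclusion the count is 55 − 37 + 0 = 18.

18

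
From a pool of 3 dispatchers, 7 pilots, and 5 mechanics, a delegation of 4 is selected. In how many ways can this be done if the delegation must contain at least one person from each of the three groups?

With no constraint there are C(15,4) = 1365 possible selections.
Selections missing a whole group: no dispatchers → C(12,4) = 495; no pilots → C(8,4) = 70; no mechanics → C(10,4) = 210.
Add back selections omitting two groups (i.e. drawn from a single group): C(3,4) + C(7,4) + C(5,4) = 40.
By inclusion–exclusion: 1365 − 775 + 40 = 630.

630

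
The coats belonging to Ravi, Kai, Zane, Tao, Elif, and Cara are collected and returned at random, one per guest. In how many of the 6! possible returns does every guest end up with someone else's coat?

265

Count assignments avoiding every fixed point. For any j of the 6 guests fixed to their own coat, the other 6−j can be arranged in (6−j)! ways.
By inclusion–exclusion this is Σ_{j=0}^{6} (−1)^j C(6,j)·(6−j)!.
Computing: 720 − 720 + 360 − 120 + 30 − 6 + 1 = 265.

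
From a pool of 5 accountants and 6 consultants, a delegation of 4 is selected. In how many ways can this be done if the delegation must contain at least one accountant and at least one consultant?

310

Total 4-person selections from all 11: C(11,4) = 330.
Subtract selections that omit an entire group: no accountants → C(6,4) = 15; no consultants → C(5,4) = 5.
Both groups omitted at once is impossible, so 330 − 20 = 310.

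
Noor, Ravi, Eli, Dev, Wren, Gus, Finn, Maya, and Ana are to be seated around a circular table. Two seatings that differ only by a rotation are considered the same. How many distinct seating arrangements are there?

40320

Around a circle, 9 distinct people have 9!/9 = (8)! = 40320 rotationally distinct seatings.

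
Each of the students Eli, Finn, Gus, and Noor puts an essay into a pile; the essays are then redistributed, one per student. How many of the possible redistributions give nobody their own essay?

9

Count assignments avoiding every fixed point. For any j of the 4 students fixed to their own essay, the other 4−j can be arranged in (4−j)! ways.
By inclusion–exclusion this is Σ_{j=0}^{4} (−1)^j C(4,j)·(4−j)!.
Computing: 24 − 24 + 12 − 4 + 1 = 9.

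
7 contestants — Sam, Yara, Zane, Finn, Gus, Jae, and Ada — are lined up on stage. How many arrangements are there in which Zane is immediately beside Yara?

Treat {Zane, Yara} as a single unit. There are 6 units to order, and the pair itself can be ordered 2 ways.
So the count is 2·(6)! = 1440.

1440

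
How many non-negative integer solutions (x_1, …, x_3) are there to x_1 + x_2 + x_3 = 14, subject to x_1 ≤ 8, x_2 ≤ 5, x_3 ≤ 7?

27

Ignoring the caps, the number of non-negative solutions to x_1+…+x_3 = 14 is C(16,2) = 120.
Subtract solutions that violate a single cap (substitute x_i' = x_i − (cap_i+1)): x_1 ≥ 9 gives C(7,2) = 21; x_2 ≥ 6 gives C(10,2) = 45; x_3 ≥ 8 gives C(8,2) = 28. Together 94.
Add back pairs where two caps are both exceeded: 0 + 0 + 1 = 1.
By inclusion–exclusion the count is 120 − 94 + 1 = 27.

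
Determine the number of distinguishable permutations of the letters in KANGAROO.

Letter multiplicities in KANGAROO: A×2, G×1, K×1, N×1, O×2, R×1.
Dividing 8! = 40320 by 2!·2! = 4 for the repeated letters gives 10080.

10080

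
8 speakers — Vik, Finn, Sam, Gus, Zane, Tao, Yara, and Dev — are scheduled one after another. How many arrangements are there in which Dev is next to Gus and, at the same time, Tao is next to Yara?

2880

Treat {Dev,Gus} as one block (2 orders) and {Tao,Yara} as another (2 orders).
That leaves 6 units to arrange: 2 × 2 × 6! = 4 × 720 = 2880.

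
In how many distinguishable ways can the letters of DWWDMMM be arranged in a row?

Letter multiplicities in DWWDMMM: D×2, M×3, W×2.
The number of distinct arrangements is 7!/(3!·2!·2!) = 5040/24 = 210.

210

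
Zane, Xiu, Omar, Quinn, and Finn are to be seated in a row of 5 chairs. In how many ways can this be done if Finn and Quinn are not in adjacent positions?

72

Of the 5! = 120 arrangements, those with Finn and Quinn adjacent number 2 × 4! = 48 (treat the pair as a block with 2 internal orders).
So 120 − 48 = 72 arrangements keep them apart.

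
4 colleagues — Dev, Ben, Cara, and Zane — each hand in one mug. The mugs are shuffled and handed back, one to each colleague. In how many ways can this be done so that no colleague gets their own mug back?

This is the derangement count D_4: permutations of 4 items with no fixed point.
By inclusion–exclusion this is Σ_{j=0}^{4} (−1)^j C(4,j)·(4−j)!.
Computing: 24 − 24 + 12 − 4 + 1 = 9.

9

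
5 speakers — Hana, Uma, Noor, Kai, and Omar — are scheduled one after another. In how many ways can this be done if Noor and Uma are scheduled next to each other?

Place the 3 others and the Noor-Uma pair as 4 objects in a line; the pair has 2 internal arrangements.
That gives 2 × 4! = 2 × 24 = 48.

48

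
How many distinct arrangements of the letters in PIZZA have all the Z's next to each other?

24

Treat the 2 copies of Z as a single block. The multiset to arrange is then {ZZ, A, I, P}, 4 items in all.
All 4 items are distinct, so there are (4)! = 24 arrangements.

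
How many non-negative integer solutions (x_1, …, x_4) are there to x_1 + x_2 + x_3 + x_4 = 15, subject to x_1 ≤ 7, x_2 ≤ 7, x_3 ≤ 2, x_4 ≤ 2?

18

Without the upper bounds there are C(18,3) = 816 ways to split 15 among 4 variables.
Subtract solutions that violate a single cap (substitute x_i' = x_i − (cap_i+1)): x_1 ≥ 8 gives C(10,3) = 120; x_2 ≥ 8 gives C(10,3) = 120; x_3 ≥ 3 gives C(15,3) = 455; x_4 ≥ 3 gives C(15,3) = 455. Together 1150.
Add back pairs where two caps are both exceeded: 0 + 35 + 35 + 35 + 35 + 220 = 360.
Subtract triples: 0 + 0 + 4 + 4 = 8.
By inclusion–exclusion the count is 816 − 1150 + 360 − 8 = 18.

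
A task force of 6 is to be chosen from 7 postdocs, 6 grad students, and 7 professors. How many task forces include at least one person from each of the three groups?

Unrestricted: C(20,6) = 38760 ways to pick any 6 of the 20.
Subtract selections that omit an entire group: no postdocs → C(13,6) = 1716; no grad students → C(14,6) = 3003; no professors → C(13,6) = 1716.
Add back selections omitting two groups (i.e. drawn from a single group): C(7,6) + C(6,6) + C(7,6) = 15.
By inclusion–exclusion: 38760 − 6435 + 15 = 32340.

32340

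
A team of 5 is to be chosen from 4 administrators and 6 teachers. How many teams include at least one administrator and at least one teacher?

246

Unrestricted: C(10,5) = 252 ways to pick any 5 of the 10.
Selections missing a whole group: no administrators → C(6,5) = 6; no teachers → C(4,5) = 0.
Both groups omitted at once is impossible, so 252 − 6 = 246.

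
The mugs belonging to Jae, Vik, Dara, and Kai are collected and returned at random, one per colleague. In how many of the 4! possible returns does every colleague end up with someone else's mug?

9

Count assignments avoiding every fixed point. For any j of the 4 colleagues fixed to their own mug, the other 4−j can be arranged in (4−j)! ways.
By inclusion–exclusion this is Σ_{j=0}^{4} (−1)^j C(4,j)·(4−j)!.
Computing: 24 − 24 + 12 − 4 + 1 = 9.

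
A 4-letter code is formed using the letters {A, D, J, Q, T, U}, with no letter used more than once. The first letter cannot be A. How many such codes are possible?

The first letter has 6−1 = 5 choices (anything except A).
The remaining 3 letters are filled from the other 5 symbols without repetition: 5 × 4 × 3 = 60.
Total: 5 × 60 = 300.

300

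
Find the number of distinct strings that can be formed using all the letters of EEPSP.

30

EEPSP has 5 letters with E appearing twice and P appearing twice.
Dividing 5! = 120 by 2!·2! = 4 for the repeated letters gives 30.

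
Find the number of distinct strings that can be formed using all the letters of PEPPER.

Letter multiplicities in PEPPER: E×2, P×3, R×1.
Dividing 6! = 720 by 3!·2! = 12 for the repeated letters gives 60.

60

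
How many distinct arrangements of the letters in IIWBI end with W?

With the last slot taken by W, it remains to arrange the other 4 letters (IIBI).
Those 4 letters have I appearing 3 times, giving (4)!/(3!) = 4.

4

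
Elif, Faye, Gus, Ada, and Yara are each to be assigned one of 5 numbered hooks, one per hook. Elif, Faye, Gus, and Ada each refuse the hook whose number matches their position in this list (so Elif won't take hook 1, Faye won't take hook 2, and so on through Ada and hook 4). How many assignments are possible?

53

Let Aᵢ (for 1 ≤ i ≤ 4) be the placements that put person i in their forbidden hook. Any j of these fix j positions, leaving (5−j)! ways to fill the rest, and there are C(4,j) ways to pick which j.
By inclusion–exclusion, the number of valid placements is Σ_{j=0}^{4} (−1)^j C(4,j)·(5−j)!.
Computing: 120 − 96 + 36 − 8 + 1 = 53.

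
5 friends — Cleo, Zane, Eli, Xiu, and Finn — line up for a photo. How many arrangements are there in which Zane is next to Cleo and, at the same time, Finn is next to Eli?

24

Treat {Zane,Cleo} as one block (2 orders) and {Finn,Eli} as another (2 orders).
That leaves 3 units to arrange: 2 × 2 × 3! = 4 × 6 = 24.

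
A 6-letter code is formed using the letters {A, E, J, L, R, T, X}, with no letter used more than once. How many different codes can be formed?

5040

This is a permutation of 6 out of 7: P(7,6) = 7!/1!.
7 × 6 × 5 × 4 × 3 × 2 = 5040.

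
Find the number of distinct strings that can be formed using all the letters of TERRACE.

1260

Letter multiplicities in TERRACE: A×1, C×1, E×2, R×2, T×1.
So there are 7! / (2!·2!) = 1260 distinguishable arrangements.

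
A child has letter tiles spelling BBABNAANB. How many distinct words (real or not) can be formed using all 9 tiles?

BBABNAANB has 9 letters with A appearing 3 times, B appearing 4 times, and N appearing twice.
So there are 9! / (4!·3!·2!) = 1260 distinguishable arrangements.

1260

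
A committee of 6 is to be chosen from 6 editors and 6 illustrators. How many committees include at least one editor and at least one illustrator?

Total 6-person selections from all 12: C(12,6) = 924.
Subtract selections that omit an entire group: no editors → C(6,6) = 1; no illustrators → C(6,6) = 1.
Both groups omitted at once is impossible, so 924 − 2 = 922.

922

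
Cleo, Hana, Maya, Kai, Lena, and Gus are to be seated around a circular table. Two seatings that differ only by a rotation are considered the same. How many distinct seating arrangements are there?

120

Around a circle, 6 distinct people have 6!/6 = (5)! = 120 rotationally distinct seatings.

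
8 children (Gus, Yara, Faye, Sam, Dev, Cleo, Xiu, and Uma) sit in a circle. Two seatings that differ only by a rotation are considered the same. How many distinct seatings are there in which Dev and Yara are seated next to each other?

Treat {Dev, Yara} as one unit (2 internal orders) and seat the resulting 7 units around the table: (6)! circular arrangements.
So 2 × (6)! = 2 × 720 = 1440.

1440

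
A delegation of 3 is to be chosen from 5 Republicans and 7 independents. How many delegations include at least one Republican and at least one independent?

175

With no constraint there are C(12,3) = 220 possible selections.
Subtract selections that omit an entire group: no Republicans → C(7,3) = 35; no independents → C(5,3) = 10.
Both groups omitted at once is impossible, so 220 − 45 = 175.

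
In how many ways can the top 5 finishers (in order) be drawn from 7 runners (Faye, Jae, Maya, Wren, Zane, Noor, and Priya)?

2520

This is an ordered selection of 5 from 7: P(7,5).
That gives 7 × 6 × 5 × 4 × 3 = 2520.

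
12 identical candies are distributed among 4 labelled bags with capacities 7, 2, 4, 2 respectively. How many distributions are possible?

By stars and bars, unrestricted non-negative solutions to x_1+…+x_4 = 12 number C(12+3,3) = 455.
Subtract solutions that violate a single cap (substitute x_i' = x_i − (cap_i+1)): x_1 ≥ 8 gives C(7,3) = 35; x_2 ≥ 3 gives C(12,3) = 220; x_3 ≥ 5 gives C(10,3) = 120; x_4 ≥ 3 gives C(12,3) = 220. Together 595.
Add back pairs where two caps are both exceeded: 4 + 0 + 4 + 35 + 84 + 35 = 162.
Subtract triples: 0 + 0 + 0 + 4 = 4.
By inclusion–exclusion the count is 455 − 595 + 162 − 4 = 18.

18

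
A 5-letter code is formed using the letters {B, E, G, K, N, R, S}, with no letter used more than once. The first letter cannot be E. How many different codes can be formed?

2160

The first letter has 7−1 = 6 choices (anything except E).
The remaining 4 letters are filled from the other 6 symbols without repetition: 6 × 5 × 4 × 3 = 360.
Total: 6 × 360 = 2160.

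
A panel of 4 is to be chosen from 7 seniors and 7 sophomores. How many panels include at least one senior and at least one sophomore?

Total 4-person selections from all 14: C(14,4) = 1001.
Subtract selections that omit an entire group: no seniors → C(7,4) = 35; no sophomores → C(7,4) = 35.
Both groups omitted at once is impossible, so 1001 − 70 = 931.

931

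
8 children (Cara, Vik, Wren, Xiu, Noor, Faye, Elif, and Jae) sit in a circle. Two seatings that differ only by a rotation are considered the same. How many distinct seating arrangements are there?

5040

Around a circle, 8 distinct people have 8!/8 = (7)! = 5040 rotationally distinct seatings.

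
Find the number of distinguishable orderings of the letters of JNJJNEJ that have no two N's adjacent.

75

Total arrangements of JNJJNEJ: 7!/(4!·2!) = 105.
Arrangements with the N's together: treat NN as one letter, giving (6)!/(4!) = 30.
Subtracting, 105 − 30 = 75 arrangements keep the N's apart.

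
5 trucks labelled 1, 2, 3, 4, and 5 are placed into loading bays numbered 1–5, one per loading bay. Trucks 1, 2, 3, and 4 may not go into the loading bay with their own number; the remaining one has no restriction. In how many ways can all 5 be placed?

Let Aᵢ (for 1 ≤ i ≤ 4) be the placements that put truck i in its forbidden loading bay. Any j of these fix j positions, leaving (5−j)! ways to fill the rest, and there are C(4,j) ways to pick which j.
By inclusion–exclusion, the number of valid placements is Σ_{j=0}^{4} (−1)^j C(4,j)·(5−j)!.
Computing: 120 − 96 + 36 − 8 + 1 = 53.

53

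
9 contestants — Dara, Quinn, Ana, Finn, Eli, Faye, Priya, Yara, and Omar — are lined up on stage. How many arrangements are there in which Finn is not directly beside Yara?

There are 9! = 362880 arrangements in all. If Finn and Yara are adjacent, merging them into one block gives 2·(8)! = 80640 arrangements.
So 362880 − 80640 = 282240 arrangements keep them apart.

282240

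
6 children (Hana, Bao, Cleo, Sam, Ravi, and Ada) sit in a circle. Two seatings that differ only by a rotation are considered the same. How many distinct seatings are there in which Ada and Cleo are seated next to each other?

Glue Ada and Cleo into a block (2 internal orders). Seating 5 units around a circle gives (4)! arrangements.
So 2 × (4)! = 2 × 24 = 48.

48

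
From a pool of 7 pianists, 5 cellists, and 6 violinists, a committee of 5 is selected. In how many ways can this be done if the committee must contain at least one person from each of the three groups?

6055

Total 5-person selections from all 18: C(18,5) = 8568.
Subtract selections that omit an entire group: no pianists → C(11,5) = 462; no cellists → C(13,5) = 1287; no violinists → C(12,5) = 792.
Add back selections omitting two groups (i.e. drawn from a single group): C(7,5) + C(5,5) + C(6,5) = 28.
By inclusion–exclusion: 8568 − 2541 + 28 = 6055.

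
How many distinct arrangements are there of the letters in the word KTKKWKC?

210

Letter multiplicities in KTKKWKC: C×1, K×4, T×1, W×1.
The number of distinct arrangements is 7!/(4!) = 5040/24 = 210.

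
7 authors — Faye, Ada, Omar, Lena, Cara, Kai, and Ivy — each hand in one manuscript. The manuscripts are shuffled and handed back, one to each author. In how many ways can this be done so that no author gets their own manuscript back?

Let Aᵢ be the assignments in which author i gets their own manuscript. We want the size of the complement of A₁∪…∪A_7.
By inclusion–exclusion this is Σ_{j=0}^{7} (−1)^j C(7,j)·(7−j)!.
Computing: 5040 − 5040 + 2520 − 840 + 210 − 42 + 7 − 1 = 1854.

1854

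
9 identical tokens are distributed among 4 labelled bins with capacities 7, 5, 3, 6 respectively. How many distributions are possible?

130

Without the upper bounds there are C(12,3) = 220 ways to split 9 among 4 bins.
Subtract solutions that violate a single cap (substitute x_i' = x_i − (cap_i+1)): x_1 ≥ 8 gives C(4,3) = 4; x_2 ≥ 6 gives C(6,3) = 20; x_3 ≥ 4 gives C(8,3) = 56; x_4 ≥ 7 gives C(5,3) = 10. Together 90.
No two caps can be exceeded simultaneously, so the pair terms are all 0.
By inclusion–exclusion the count is 220 − 90 + 0 = 130.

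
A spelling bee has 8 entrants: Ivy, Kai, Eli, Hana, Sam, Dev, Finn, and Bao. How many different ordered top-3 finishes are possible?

336

This is an ordered selection of 3 from 8: P(8,3).
That gives 8 × 7 × 6 = 336.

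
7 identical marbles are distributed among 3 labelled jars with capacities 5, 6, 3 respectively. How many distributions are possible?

Without the upper bounds there are C(9,2) = 36 ways to split 7 among 3 jars.
Subtract solutions that violate a single cap (substitute x_i' = x_i − (cap_i+1)): x_1 ≥ 6 gives C(3,2) = 3; x_2 ≥ 7 gives C(2,2) = 1; x_3 ≥ 4 gives C(5,2) = 10. Together 14.
No two caps can be exceeded simultaneously, so the pair terms are all 0.
By inclusion–exclusion the count is 36 − 14 + 0 = 22.

22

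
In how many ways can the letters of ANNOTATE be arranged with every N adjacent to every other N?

1260

Treat the 2 copies of N as a single block. The multiset to arrange is then {NN, A, A, E, O, T, T}, 7 items in all.
That gives (7)!/(2!·2!) = 1260 arrangements.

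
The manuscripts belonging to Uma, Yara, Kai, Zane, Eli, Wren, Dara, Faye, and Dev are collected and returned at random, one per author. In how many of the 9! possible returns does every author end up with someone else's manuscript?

133496

Let Aᵢ be the assignments in which author i gets their own manuscript. We want the size of the complement of A₁∪…∪A_9.
By inclusion–exclusion this is Σ_{j=0}^{9} (−1)^j C(9,j)·(9−j)!.
Computing: 362880 − 362880 + 181440 − 60480 + 15120 − 3024 + 504 − 72 + 9 − 1 = 133496.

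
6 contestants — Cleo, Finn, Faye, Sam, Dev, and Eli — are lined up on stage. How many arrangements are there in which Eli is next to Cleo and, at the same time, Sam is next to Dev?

96

Treat {Eli,Cleo} as one block (2 orders) and {Sam,Dev} as another (2 orders).
That leaves 4 units to arrange: 2 × 2 × 4! = 4 × 24 = 96.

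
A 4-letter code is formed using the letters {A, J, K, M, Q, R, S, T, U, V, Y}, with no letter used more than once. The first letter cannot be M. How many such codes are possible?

The first letter has 11−1 = 10 choices (anything except M).
The remaining 3 letters are filled from the other 10 symbols without repetition: 10 × 9 × 8 = 720.
Total: 10 × 720 = 7200.

7200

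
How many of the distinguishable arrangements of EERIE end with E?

With the last slot taken by E, it remains to arrange the other 4 letters (ERIE).
Those 4 letters have E appearing twice, giving (4)!/(2!) = 12.

12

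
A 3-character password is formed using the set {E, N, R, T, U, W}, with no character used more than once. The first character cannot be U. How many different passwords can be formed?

The first character has 6−1 = 5 choices (anything except U).
The remaining 2 characters are filled from the other 5 symbols without repetition: 5 × 4 = 20.
Total: 5 × 20 = 100.

100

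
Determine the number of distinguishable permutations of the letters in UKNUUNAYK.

15120

Letter multiplicities in UKNUUNAYK: A×1, K×2, N×2, U×3, Y×1.
So there are 9! / (3!·2!·2!) = 15120 distinguishable arrangements.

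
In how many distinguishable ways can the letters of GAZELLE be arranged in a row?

GAZELLE has 7 letters with E appearing twice and L appearing twice.
So there are 7! / (2!·2!) = 1260 distinguishable arrangements.

1260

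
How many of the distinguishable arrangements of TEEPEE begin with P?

With the first slot taken by P, it remains to arrange the other 5 letters (TEEEE).
Those 5 letters have E appearing 4 times, giving (5)!/(4!) = 5.

5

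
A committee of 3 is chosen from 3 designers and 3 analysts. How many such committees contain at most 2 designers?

19

Split by how many designers are chosen (0 through 2).
Sum: C(3,0)·C(3,3) + C(3,1)·C(3,2) + C(3,2)·C(3,1) = 1 + 9 + 9 = 19.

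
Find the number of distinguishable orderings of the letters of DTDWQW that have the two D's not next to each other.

There are 6!/(2!·2!) = 180 arrangements of DTDWQW in total.
Arrangements with the D's together: treat DD as one letter, giving (5)!/(2!) = 60.
Hence 180 − 60 = 120.

120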